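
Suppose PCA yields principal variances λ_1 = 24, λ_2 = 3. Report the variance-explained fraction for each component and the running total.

Step 1 — total variance = trace(Sigma) = Σ λ_i = 24 + 3 = 27.

Step 2 — fraction explained by component i = λ_i / Σ λ:
  PC1: 24/27 = 0.8889
  PC2: 3/27 = 0.1111

Step 3 — cumulative fraction after k components = (λ_1 + ... + λ_k) / Σ λ:
  k = 1: 24/27 = 0.8889
  k = 2: (24 + 3)/27 = 27/27 = 1

Summary (fraction, with percent):

explained: PC1 0.8889 (88.89%), PC2 0.1111 (11.11%);  cumulative: 0.8889, 1


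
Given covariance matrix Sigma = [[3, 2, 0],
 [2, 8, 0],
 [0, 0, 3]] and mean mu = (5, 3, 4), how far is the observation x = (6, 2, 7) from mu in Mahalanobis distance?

Step 1 — centre the observation: (x - mu) = (1, -1, 3).

Step 2 — invert Sigma (cofactor / det for 3×3, or solve directly):
  Sigma^{-1} = [[0.4, -0.1, 0],
 [-0.1, 0.15, 0],
 [0, 0, 0.3333]].

Step 3 — form the quadratic (x - mu)^T · Sigma^{-1} · (x - mu):
  Sigma^{-1} · (x - mu) = (0.5, -0.25, 1).
  (x - mu)^T · [Sigma^{-1} · (x - mu)] = (1)·(0.5) + (-1)·(-0.25) + (3)·(1) = 3.75.

Step 4 — take square root: d = √(3.75) ≈ 1.9365.

d(x, mu) = √(3.75) ≈ 1.9365


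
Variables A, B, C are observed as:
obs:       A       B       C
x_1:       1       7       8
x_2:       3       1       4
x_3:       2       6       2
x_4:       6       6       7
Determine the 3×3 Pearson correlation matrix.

Step 1 — column means:
  mean(A) = (1 + 3 + 2 + 6) / 4 = 12/4 = 3
  mean(B) = (7 + 1 + 6 + 6) / 4 = 20/4 = 5
  mean(C) = (8 + 4 + 2 + 7) / 4 = 21/4 = 5.25

Step 2 — sample variances and covariances s[i,j] = (1/(n-1)) · Σ_k (x_{k,i} - mean_i) · (x_{k,j} - mean_j), with n-1 = 3:
  s[A,A] = ((-2)·(-2) + (0)·(0) + (-1)·(-1) + (3)·(3)) / 3 = 14/3 = 4.6667
  s[A,B] = ((-2)·(2) + (0)·(-4) + (-1)·(1) + (3)·(1)) / 3 = -2/3 = -0.6667
  s[A,C] = ((-2)·(2.75) + (0)·(-1.25) + (-1)·(-3.25) + (3)·(1.75)) / 3 = 3/3 = 1
  s[B,B] = ((2)·(2) + (-4)·(-4) + (1)·(1) + (1)·(1)) / 3 = 22/3 = 7.3333
  s[B,C] = ((2)·(2.75) + (-4)·(-1.25) + (1)·(-3.25) + (1)·(1.75)) / 3 = 9/3 = 3
  s[C,C] = ((2.75)·(2.75) + (-1.25)·(-1.25) + (-3.25)·(-3.25) + (1.75)·(1.75)) / 3 = 22.75/3 = 7.5833
  Sample standard deviations s_i = √(s[i,i]):
  s(A) = √(4.6667) = 2.1602
  s(B) = √(7.3333) = 2.708
  s(C) = √(7.5833) = 2.7538

Step 3 — r_{ij} = s_{ij} / (s_i · s_j):
  r[A,A] = 1 (diagonal).
  r[A,B] = -0.6667 / (2.1602 · 2.708) = -0.6667 / 5.85 = -0.114
  r[A,C] = 1 / (2.1602 · 2.7538) = 1 / 5.9489 = 0.1681
  r[B,B] = 1 (diagonal).
  r[B,C] = 3 / (2.708 · 2.7538) = 3 / 7.4573 = 0.4023
  r[C,C] = 1 (diagonal).

R is symmetric with unit diagonal. Assembling:

R = [[1, -0.114, 0.1681],
 [-0.114, 1, 0.4023],
 [0.1681, 0.4023, 1]]


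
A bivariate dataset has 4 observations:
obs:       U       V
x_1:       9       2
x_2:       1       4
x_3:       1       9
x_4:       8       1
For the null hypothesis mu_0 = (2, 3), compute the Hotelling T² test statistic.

Step 1 — sample mean vector:
  mean(U) = (9 + 1 + 1 + 8) / 4 = 19/4 = 4.75
  mean(V) = (2 + 4 + 9 + 1) / 4 = 16/4 = 4
  x̄ = (4.75, 4),  deviation x̄ - mu_0 = (4.75, 4) - (2, 3) = (2.75, 1).

Step 2 — sample covariance matrix, S[i,j] = (1/(n-1)) · Σ_k (x_{k,i} - mean_i) · (x_{k,j} - mean_j), divisor n-1 = 3:
  S[U,U] = ((4.25)·(4.25) + (-3.75)·(-3.75) + (-3.75)·(-3.75) + (3.25)·(3.25)) / 3 = 56.75/3 = 18.9167
  S[U,V] = ((4.25)·(-2) + (-3.75)·(0) + (-3.75)·(5) + (3.25)·(-3)) / 3 = -37/3 = -12.3333
  S[V,V] = ((-2)·(-2) + (0)·(0) + (5)·(5) + (-3)·(-3)) / 3 = 38/3 = 12.6667
  S = [[18.9167, -12.3333],
 [-12.3333, 12.6667]].

Step 3 — invert S. det(S) = 18.9167·12.6667 - (-12.3333)² = 87.5.
  S^{-1} = (1/det) · [[d, -b], [-b, a]] = [[0.1448, 0.141],
 [0.141, 0.2162]].

Step 4 — quadratic form (x̄ - mu_0)^T · S^{-1} · (x̄ - mu_0):
  S^{-1} · (x̄ - mu_0) = (0.539, 0.6038),
  (x̄ - mu_0)^T · [...] = (2.75)·(0.539) + (1)·(0.6038) = 2.0862.

Step 5 — scale by n: T² = 4 · 2.0862 = 8.3448.

T² ≈ 8.3448


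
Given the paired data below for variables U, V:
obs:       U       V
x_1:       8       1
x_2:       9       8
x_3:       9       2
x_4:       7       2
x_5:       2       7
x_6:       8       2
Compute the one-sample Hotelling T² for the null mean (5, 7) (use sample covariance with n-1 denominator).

Step 1 — sample mean vector:
  mean(U) = (8 + 9 + 9 + 7 + 2 + 8) / 6 = 43/6 = 7.1667
  mean(V) = (1 + 8 + 2 + 2 + 7 + 2) / 6 = 22/6 = 3.6667
  x̄ = (7.1667, 3.6667),  deviation x̄ - mu_0 = (7.1667, 3.6667) - (5, 7) = (2.1667, -3.3333).

Step 2 — sample covariance matrix, S[i,j] = (1/(n-1)) · Σ_k (x_{k,i} - mean_i) · (x_{k,j} - mean_j), divisor n-1 = 5:
  S[U,U] = ((0.8333)·(0.8333) + (1.8333)·(1.8333) + (1.8333)·(1.8333) + (-0.1667)·(-0.1667) + (-5.1667)·(-5.1667) + (0.8333)·(0.8333)) / 5 = 34.8333/5 = 6.9667
  S[U,V] = ((0.8333)·(-2.6667) + (1.8333)·(4.3333) + (1.8333)·(-1.6667) + (-0.1667)·(-1.6667) + (-5.1667)·(3.3333) + (0.8333)·(-1.6667)) / 5 = -15.6667/5 = -3.1333
  S[V,V] = ((-2.6667)·(-2.6667) + (4.3333)·(4.3333) + (-1.6667)·(-1.6667) + (-1.6667)·(-1.6667) + (3.3333)·(3.3333) + (-1.6667)·(-1.6667)) / 5 = 45.3333/5 = 9.0667
  S = [[6.9667, -3.1333],
 [-3.1333, 9.0667]].

Step 3 — invert S. det(S) = 6.9667·9.0667 - (-3.1333)² = 53.3467.
  S^{-1} = (1/det) · [[d, -b], [-b, a]] = [[0.17, 0.0587],
 [0.0587, 0.1306]].

Step 4 — quadratic form (x̄ - mu_0)^T · S^{-1} · (x̄ - mu_0):
  S^{-1} · (x̄ - mu_0) = (0.1725, -0.308),
  (x̄ - mu_0)^T · [...] = (2.1667)·(0.1725) + (-3.3333)·(-0.308) = 1.4005.

Step 5 — scale by n: T² = 6 · 1.4005 = 8.4029.

T² ≈ 8.4029


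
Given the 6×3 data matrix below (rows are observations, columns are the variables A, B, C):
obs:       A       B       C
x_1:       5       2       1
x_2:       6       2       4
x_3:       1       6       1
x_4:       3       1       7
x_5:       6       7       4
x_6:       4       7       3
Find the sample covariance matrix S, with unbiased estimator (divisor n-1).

Step 1 — column means:
  mean(A) = (5 + 6 + 1 + 3 + 6 + 4) / 6 = 25/6 = 4.1667
  mean(B) = (2 + 2 + 6 + 1 + 7 + 7) / 6 = 25/6 = 4.1667
  mean(C) = (1 + 4 + 1 + 7 + 4 + 3) / 6 = 20/6 = 3.3333

Step 2 — sample covariance S[i,j] = (1/(n-1)) · Σ_k (x_{k,i} - mean_i) · (x_{k,j} - mean_j), with n-1 = 5.
  S[A,A] = ((0.8333)·(0.8333) + (1.8333)·(1.8333) + (-3.1667)·(-3.1667) + (-1.1667)·(-1.1667) + (1.8333)·(1.8333) + (-0.1667)·(-0.1667)) / 5 = 18.8333/5 = 3.7667
  S[A,B] = ((0.8333)·(-2.1667) + (1.8333)·(-2.1667) + (-3.1667)·(1.8333) + (-1.1667)·(-3.1667) + (1.8333)·(2.8333) + (-0.1667)·(2.8333)) / 5 = -3.1667/5 = -0.6333
  S[A,C] = ((0.8333)·(-2.3333) + (1.8333)·(0.6667) + (-3.1667)·(-2.3333) + (-1.1667)·(3.6667) + (1.8333)·(0.6667) + (-0.1667)·(-0.3333)) / 5 = 3.6667/5 = 0.7333
  S[B,B] = ((-2.1667)·(-2.1667) + (-2.1667)·(-2.1667) + (1.8333)·(1.8333) + (-3.1667)·(-3.1667) + (2.8333)·(2.8333) + (2.8333)·(2.8333)) / 5 = 38.8333/5 = 7.7667
  S[B,C] = ((-2.1667)·(-2.3333) + (-2.1667)·(0.6667) + (1.8333)·(-2.3333) + (-3.1667)·(3.6667) + (2.8333)·(0.6667) + (2.8333)·(-0.3333)) / 5 = -11.3333/5 = -2.2667
  S[C,C] = ((-2.3333)·(-2.3333) + (0.6667)·(0.6667) + (-2.3333)·(-2.3333) + (3.6667)·(3.6667) + (0.6667)·(0.6667) + (-0.3333)·(-0.3333)) / 5 = 25.3333/5 = 5.0667

S is symmetric (S[j,i] = S[i,j]). Assembling:

S = [[3.7667, -0.6333, 0.7333],
 [-0.6333, 7.7667, -2.2667],
 [0.7333, -2.2667, 5.0667]]


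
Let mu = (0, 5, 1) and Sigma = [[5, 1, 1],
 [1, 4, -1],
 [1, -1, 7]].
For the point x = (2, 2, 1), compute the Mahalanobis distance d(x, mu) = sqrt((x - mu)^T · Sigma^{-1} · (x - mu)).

Step 1 — centre the observation: (x - mu) = (2, -3, 0).

Step 2 — invert Sigma (cofactor / det for 3×3, or solve directly):
  Sigma^{-1} = [[0.2213, -0.0656, -0.041],
 [-0.0656, 0.2787, 0.0492],
 [-0.041, 0.0492, 0.1557]].

Step 3 — form the quadratic (x - mu)^T · Sigma^{-1} · (x - mu):
  Sigma^{-1} · (x - mu) = (0.6393, -0.9672, -0.2295).
  (x - mu)^T · [Sigma^{-1} · (x - mu)] = (2)·(0.6393) + (-3)·(-0.9672) + (0)·(-0.2295) = 4.1803.

Step 4 — take square root: d = √(4.1803) ≈ 2.0446.

d(x, mu) = √(4.1803) ≈ 2.0446


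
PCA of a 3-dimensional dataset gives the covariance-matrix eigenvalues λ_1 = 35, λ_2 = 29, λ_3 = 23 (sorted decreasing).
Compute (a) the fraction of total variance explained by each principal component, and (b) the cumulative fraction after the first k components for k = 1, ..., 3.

Step 1 — total variance = trace(Sigma) = Σ λ_i = 35 + 29 + 23 = 87.

Step 2 — fraction explained by component i = λ_i / Σ λ:
  PC1: 35/87 = 0.4023
  PC2: 29/87 = 0.3333
  PC3: 23/87 = 0.2644

Step 3 — cumulative fraction after k components = (λ_1 + ... + λ_k) / Σ λ:
  k = 1: 35/87 = 0.4023
  k = 2: (35 + 29)/87 = 64/87 = 0.7356
  k = 3: (35 + 29 + 23)/87 = 87/87 = 1

Summary (fraction, with percent):

explained: PC1 0.4023 (40.23%), PC2 0.3333 (33.33%), PC3 0.2644 (26.44%);  cumulative: 0.4023, 0.7356, 1


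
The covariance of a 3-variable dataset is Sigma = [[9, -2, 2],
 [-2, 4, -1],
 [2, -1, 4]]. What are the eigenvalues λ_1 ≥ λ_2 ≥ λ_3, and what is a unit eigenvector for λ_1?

Step 1 — characteristic polynomial p(λ) = det(λI - Sigma) = λ³ - tr·λ² + c_1·λ - det, where tr = trace, c_1 = sum of the principal 2×2 minors, det = det(Sigma):
  tr = 9 + 4 + 4 = 17,
  c_1 = (9·4 - (-2)²) + (9·4 - (2)²) + (4·4 - (-1)²) = 32 + 32 + 15 = 79,
  det = 9·(4·4 - (-1)²) - (-2)·((-2)·4 - (-1)·(2)) + (2)·((-2)·(-1) - 4·(2)) = 9·(15) - (-2)·(-6) + (2)·(-6) = 111.
  So p(λ) = λ³ - 17λ² + 79λ - 111.
Step 2 — look for an integer root (rational root theorem: any rational root is an integer divisor of 111). Testing λ = 3:
  p(3) = 27 - 153 + 237 - 111 = 0  ✓
  Dividing out (λ - 3): p(λ) = (λ - 3)(λ² - 14λ + 37).
Step 3 — remaining eigenvalues from the quadratic λ² - 14λ + 37 = 0:
  Δ = 14² - 4·37 = 196 - 148 = 48,  λ = (14 ± √48)/2 = (14 ± 6.9282)/2 ≈ 10.4641 or 3.5359.
  Sorted: λ_1 = 10.4641,  λ_2 = 3.5359,  λ_3 = 3  (check: sum = 17 = tr ✓).

Step 4 — unit eigenvector for λ_1 ≈ 10.4641: v spans the null space of (Sigma - λ_1 I), whose rows are
  r_1 = (-1.4641, -2, 2),  r_2 = (-2, -6.4641, -1),  r_3 = (2, -1, -6.4641).
  v is orthogonal to every row, so take v ∝ r_1 × r_2 = ((-2)·(-1) - (2)·(-6.4641), (2)·(-2) - (-1.4641)·(-1), (-1.4641)·(-6.4641) - (-2)·(-2)) ≈ (14.9282, -5.4641, 5.4641).
  Let u = (14.9282, -5.4641, 5.4641).
  ||u|| = √((14.9282)² + (-5.4641)² + (5.4641)²) = √(282.5641) ≈ 16.8096,  v_1 = u/||u|| ≈ (0.8881, -0.3251, 0.3251) (||v_1|| = 1).

λ_1 = 10.4641,  λ_2 = 3.5359,  λ_3 = 3;  v_1 ≈ (0.8881, -0.3251, 0.3251)


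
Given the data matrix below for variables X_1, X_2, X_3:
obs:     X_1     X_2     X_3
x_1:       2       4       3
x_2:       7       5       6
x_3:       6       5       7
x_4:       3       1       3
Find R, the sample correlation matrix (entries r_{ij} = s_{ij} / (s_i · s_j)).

Step 1 — column means:
  mean(X_1) = (2 + 7 + 6 + 3) / 4 = 18/4 = 4.5
  mean(X_2) = (4 + 5 + 5 + 1) / 4 = 15/4 = 3.75
  mean(X_3) = (3 + 6 + 7 + 3) / 4 = 19/4 = 4.75

Step 2 — sample variances and covariances s[i,j] = (1/(n-1)) · Σ_k (x_{k,i} - mean_i) · (x_{k,j} - mean_j), with n-1 = 3:
  s[X_1,X_1] = ((-2.5)·(-2.5) + (2.5)·(2.5) + (1.5)·(1.5) + (-1.5)·(-1.5)) / 3 = 17/3 = 5.6667
  s[X_1,X_2] = ((-2.5)·(0.25) + (2.5)·(1.25) + (1.5)·(1.25) + (-1.5)·(-2.75)) / 3 = 8.5/3 = 2.8333
  s[X_1,X_3] = ((-2.5)·(-1.75) + (2.5)·(1.25) + (1.5)·(2.25) + (-1.5)·(-1.75)) / 3 = 13.5/3 = 4.5
  s[X_2,X_2] = ((0.25)·(0.25) + (1.25)·(1.25) + (1.25)·(1.25) + (-2.75)·(-2.75)) / 3 = 10.75/3 = 3.5833
  s[X_2,X_3] = ((0.25)·(-1.75) + (1.25)·(1.25) + (1.25)·(2.25) + (-2.75)·(-1.75)) / 3 = 8.75/3 = 2.9167
  s[X_3,X_3] = ((-1.75)·(-1.75) + (1.25)·(1.25) + (2.25)·(2.25) + (-1.75)·(-1.75)) / 3 = 12.75/3 = 4.25
  Sample standard deviations s_i = √(s[i,i]):
  s(X_1) = √(5.6667) = 2.3805
  s(X_2) = √(3.5833) = 1.893
  s(X_3) = √(4.25) = 2.0616

Step 3 — r_{ij} = s_{ij} / (s_i · s_j):
  r[X_1,X_1] = 1 (diagonal).
  r[X_1,X_2] = 2.8333 / (2.3805 · 1.893) = 2.8333 / 4.5062 = 0.6288
  r[X_1,X_3] = 4.5 / (2.3805 · 2.0616) = 4.5 / 4.9075 = 0.917
  r[X_2,X_2] = 1 (diagonal).
  r[X_2,X_3] = 2.9167 / (1.893 · 2.0616) = 2.9167 / 3.9025 = 0.7474
  r[X_3,X_3] = 1 (diagonal).

R is symmetric with unit diagonal. Assembling:

R = [[1, 0.6288, 0.917],
 [0.6288, 1, 0.7474],
 [0.917, 0.7474, 1]]


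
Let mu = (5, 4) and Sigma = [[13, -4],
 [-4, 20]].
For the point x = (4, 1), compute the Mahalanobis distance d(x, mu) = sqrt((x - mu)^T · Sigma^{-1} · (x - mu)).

Step 1 — centre the observation: (x - mu) = (-1, -3).

Step 2 — invert Sigma. det(Sigma) = 13·20 - (-4)² = 244.
  Sigma^{-1} = (1/det) · [[d, -b], [-b, a]] = [[0.082, 0.0164],
 [0.0164, 0.0533]].

Step 3 — form the quadratic (x - mu)^T · Sigma^{-1} · (x - mu):
  Sigma^{-1} · (x - mu) = (-0.1311, -0.1762).
  (x - mu)^T · [Sigma^{-1} · (x - mu)] = (-1)·(-0.1311) + (-3)·(-0.1762) = 0.6598.

Step 4 — take square root: d = √(0.6598) ≈ 0.8123.

d(x, mu) = √(0.6598) ≈ 0.8123


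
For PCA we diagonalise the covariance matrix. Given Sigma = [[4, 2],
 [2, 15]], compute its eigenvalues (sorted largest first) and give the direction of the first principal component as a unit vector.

Step 1 — characteristic polynomial of 2×2 Sigma:
  det(Sigma - λI) = λ² - trace · λ + det = 0.
  trace = 4 + 15 = 19, det = 4·15 - (2)² = 56.
Step 2 — discriminant:
  Δ = trace² - 4·det = 361 - 224 = 137.
Step 3 — eigenvalues:
  λ = (trace ± √Δ)/2 = (19 ± 11.7047)/2,
  λ_1 = 15.3523,  λ_2 = 3.6477.

Step 4 — unit eigenvector for λ_1: solve (Sigma - λ_1 I)v = 0. First row:
  (4 - 15.3523)·v_x + (2)·v_y = 0, i.e. (-11.3523)·v_x + (2)·v_y = 0,
  so v ∝ (b, λ_1 - a) = (2, 11.3523) = u.
  ||u|| = √((2)² + (11.3523)²) = √(132.8758) ≈ 11.5272,
  v_1 = u/||u|| ≈ (0.1735, 0.9848) (||v_1|| = 1).

λ_1 = 15.3523,  λ_2 = 3.6477;  v_1 ≈ (0.1735, 0.9848)


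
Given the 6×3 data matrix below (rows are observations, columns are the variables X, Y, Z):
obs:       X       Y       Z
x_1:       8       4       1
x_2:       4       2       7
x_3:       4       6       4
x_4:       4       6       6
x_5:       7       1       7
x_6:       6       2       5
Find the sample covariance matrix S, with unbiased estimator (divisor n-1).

Step 1 — column means:
  mean(X) = (8 + 4 + 4 + 4 + 7 + 6) / 6 = 33/6 = 5.5
  mean(Y) = (4 + 2 + 6 + 6 + 1 + 2) / 6 = 21/6 = 3.5
  mean(Z) = (1 + 7 + 4 + 6 + 7 + 5) / 6 = 30/6 = 5

Step 2 — sample covariance S[i,j] = (1/(n-1)) · Σ_k (x_{k,i} - mean_i) · (x_{k,j} - mean_j), with n-1 = 5.
  S[X,X] = ((2.5)·(2.5) + (-1.5)·(-1.5) + (-1.5)·(-1.5) + (-1.5)·(-1.5) + (1.5)·(1.5) + (0.5)·(0.5)) / 5 = 15.5/5 = 3.1
  S[X,Y] = ((2.5)·(0.5) + (-1.5)·(-1.5) + (-1.5)·(2.5) + (-1.5)·(2.5) + (1.5)·(-2.5) + (0.5)·(-1.5)) / 5 = -8.5/5 = -1.7
  S[X,Z] = ((2.5)·(-4) + (-1.5)·(2) + (-1.5)·(-1) + (-1.5)·(1) + (1.5)·(2) + (0.5)·(0)) / 5 = -10/5 = -2
  S[Y,Y] = ((0.5)·(0.5) + (-1.5)·(-1.5) + (2.5)·(2.5) + (2.5)·(2.5) + (-2.5)·(-2.5) + (-1.5)·(-1.5)) / 5 = 23.5/5 = 4.7
  S[Y,Z] = ((0.5)·(-4) + (-1.5)·(2) + (2.5)·(-1) + (2.5)·(1) + (-2.5)·(2) + (-1.5)·(0)) / 5 = -10/5 = -2
  S[Z,Z] = ((-4)·(-4) + (2)·(2) + (-1)·(-1) + (1)·(1) + (2)·(2) + (0)·(0)) / 5 = 26/5 = 5.2

S is symmetric (S[j,i] = S[i,j]). Assembling:

S = [[3.1, -1.7, -2],
 [-1.7, 4.7, -2],
 [-2, -2, 5.2]]


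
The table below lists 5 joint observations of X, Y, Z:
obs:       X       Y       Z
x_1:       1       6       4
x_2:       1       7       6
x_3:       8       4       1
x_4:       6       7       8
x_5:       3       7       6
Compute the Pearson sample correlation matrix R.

Step 1 — column means:
  mean(X) = (1 + 1 + 8 + 6 + 3) / 5 = 19/5 = 3.8
  mean(Y) = (6 + 7 + 4 + 7 + 7) / 5 = 31/5 = 6.2
  mean(Z) = (4 + 6 + 1 + 8 + 6) / 5 = 25/5 = 5

Step 2 — sample variances and covariances s[i,j] = (1/(n-1)) · Σ_k (x_{k,i} - mean_i) · (x_{k,j} - mean_j), with n-1 = 4:
  s[X,X] = ((-2.8)·(-2.8) + (-2.8)·(-2.8) + (4.2)·(4.2) + (2.2)·(2.2) + (-0.8)·(-0.8)) / 4 = 38.8/4 = 9.7
  s[X,Y] = ((-2.8)·(-0.2) + (-2.8)·(0.8) + (4.2)·(-2.2) + (2.2)·(0.8) + (-0.8)·(0.8)) / 4 = -9.8/4 = -2.45
  s[X,Z] = ((-2.8)·(-1) + (-2.8)·(1) + (4.2)·(-4) + (2.2)·(3) + (-0.8)·(1)) / 4 = -11/4 = -2.75
  s[Y,Y] = ((-0.2)·(-0.2) + (0.8)·(0.8) + (-2.2)·(-2.2) + (0.8)·(0.8) + (0.8)·(0.8)) / 4 = 6.8/4 = 1.7
  s[Y,Z] = ((-0.2)·(-1) + (0.8)·(1) + (-2.2)·(-4) + (0.8)·(3) + (0.8)·(1)) / 4 = 13/4 = 3.25
  s[Z,Z] = ((-1)·(-1) + (1)·(1) + (-4)·(-4) + (3)·(3) + (1)·(1)) / 4 = 28/4 = 7
  Sample standard deviations s_i = √(s[i,i]):
  s(X) = √(9.7) = 3.1145
  s(Y) = √(1.7) = 1.3038
  s(Z) = √(7) = 2.6458

Step 3 — r_{ij} = s_{ij} / (s_i · s_j):
  r[X,X] = 1 (diagonal).
  r[X,Y] = -2.45 / (3.1145 · 1.3038) = -2.45 / 4.0608 = -0.6033
  r[X,Z] = -2.75 / (3.1145 · 2.6458) = -2.75 / 8.2401 = -0.3337
  r[Y,Y] = 1 (diagonal).
  r[Y,Z] = 3.25 / (1.3038 · 2.6458) = 3.25 / 3.4496 = 0.9421
  r[Z,Z] = 1 (diagonal).

R is symmetric with unit diagonal. Assembling:

R = [[1, -0.6033, -0.3337],
 [-0.6033, 1, 0.9421],
 [-0.3337, 0.9421, 1]]


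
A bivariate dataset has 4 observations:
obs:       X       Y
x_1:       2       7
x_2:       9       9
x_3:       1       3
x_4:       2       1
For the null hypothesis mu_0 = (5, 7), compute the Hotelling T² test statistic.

Step 1 — sample mean vector:
  mean(X) = (2 + 9 + 1 + 2) / 4 = 14/4 = 3.5
  mean(Y) = (7 + 9 + 3 + 1) / 4 = 20/4 = 5
  x̄ = (3.5, 5),  deviation x̄ - mu_0 = (3.5, 5) - (5, 7) = (-1.5, -2).

Step 2 — sample covariance matrix, S[i,j] = (1/(n-1)) · Σ_k (x_{k,i} - mean_i) · (x_{k,j} - mean_j), divisor n-1 = 3:
  S[X,X] = ((-1.5)·(-1.5) + (5.5)·(5.5) + (-2.5)·(-2.5) + (-1.5)·(-1.5)) / 3 = 41/3 = 13.6667
  S[X,Y] = ((-1.5)·(2) + (5.5)·(4) + (-2.5)·(-2) + (-1.5)·(-4)) / 3 = 30/3 = 10
  S[Y,Y] = ((2)·(2) + (4)·(4) + (-2)·(-2) + (-4)·(-4)) / 3 = 40/3 = 13.3333
  S = [[13.6667, 10],
 [10, 13.3333]].

Step 3 — invert S. det(S) = 13.6667·13.3333 - (10)² = 82.2222.
  S^{-1} = (1/det) · [[d, -b], [-b, a]] = [[0.1622, -0.1216],
 [-0.1216, 0.1662]].

Step 4 — quadratic form (x̄ - mu_0)^T · S^{-1} · (x̄ - mu_0):
  S^{-1} · (x̄ - mu_0) = (0, -0.15),
  (x̄ - mu_0)^T · [...] = (-1.5)·(0) + (-2)·(-0.15) = 0.3.

Step 5 — scale by n: T² = 4 · 0.3 = 1.2.

T² ≈ 1.2


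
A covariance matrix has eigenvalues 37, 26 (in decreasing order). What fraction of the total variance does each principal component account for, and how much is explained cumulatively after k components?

Step 1 — total variance = trace(Sigma) = Σ λ_i = 37 + 26 = 63.

Step 2 — fraction explained by component i = λ_i / Σ λ:
  PC1: 37/63 = 0.5873
  PC2: 26/63 = 0.4127

Step 3 — cumulative fraction after k components = (λ_1 + ... + λ_k) / Σ λ:
  k = 1: 37/63 = 0.5873
  k = 2: (37 + 26)/63 = 63/63 = 1

Summary (fraction, with percent):

explained: PC1 0.5873 (58.73%), PC2 0.4127 (41.27%);  cumulative: 0.5873, 1


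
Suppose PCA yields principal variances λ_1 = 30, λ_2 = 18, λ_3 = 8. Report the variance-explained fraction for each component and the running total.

Step 1 — total variance = trace(Sigma) = Σ λ_i = 30 + 18 + 8 = 56.

Step 2 — fraction explained by component i = λ_i / Σ λ:
  PC1: 30/56 = 0.5357
  PC2: 18/56 = 0.3214
  PC3: 8/56 = 0.1429

Step 3 — cumulative fraction after k components = (λ_1 + ... + λ_k) / Σ λ:
  k = 1: 30/56 = 0.5357
  k = 2: (30 + 18)/56 = 48/56 = 0.8571
  k = 3: (30 + 18 + 8)/56 = 56/56 = 1

Summary (fraction, with percent):

explained: PC1 0.5357 (53.57%), PC2 0.3214 (32.14%), PC3 0.1429 (14.29%);  cumulative: 0.5357, 0.8571, 1


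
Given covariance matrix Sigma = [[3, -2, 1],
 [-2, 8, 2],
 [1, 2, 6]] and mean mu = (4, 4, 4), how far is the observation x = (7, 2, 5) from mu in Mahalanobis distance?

Step 1 — centre the observation: (x - mu) = (3, -2, 1).

Step 2 — invert Sigma (cofactor / det for 3×3, or solve directly):
  Sigma^{-1} = [[0.4783, 0.1522, -0.1304],
 [0.1522, 0.1848, -0.087],
 [-0.1304, -0.087, 0.2174]].

Step 3 — form the quadratic (x - mu)^T · Sigma^{-1} · (x - mu):
  Sigma^{-1} · (x - mu) = (1, 0, 0).
  (x - mu)^T · [Sigma^{-1} · (x - mu)] = (3)·(1) + (-2)·(0) + (1)·(0) = 3.

Step 4 — take square root: d = √(3) ≈ 1.7321.

d(x, mu) = √(3) ≈ 1.7321


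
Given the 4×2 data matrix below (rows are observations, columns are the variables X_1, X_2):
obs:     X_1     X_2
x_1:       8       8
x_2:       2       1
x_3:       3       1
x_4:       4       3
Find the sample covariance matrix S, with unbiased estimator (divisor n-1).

Step 1 — column means:
  mean(X_1) = (8 + 2 + 3 + 4) / 4 = 17/4 = 4.25
  mean(X_2) = (8 + 1 + 1 + 3) / 4 = 13/4 = 3.25

Step 2 — sample covariance S[i,j] = (1/(n-1)) · Σ_k (x_{k,i} - mean_i) · (x_{k,j} - mean_j), with n-1 = 3.
  S[X_1,X_1] = ((3.75)·(3.75) + (-2.25)·(-2.25) + (-1.25)·(-1.25) + (-0.25)·(-0.25)) / 3 = 20.75/3 = 6.9167
  S[X_1,X_2] = ((3.75)·(4.75) + (-2.25)·(-2.25) + (-1.25)·(-2.25) + (-0.25)·(-0.25)) / 3 = 25.75/3 = 8.5833
  S[X_2,X_2] = ((4.75)·(4.75) + (-2.25)·(-2.25) + (-2.25)·(-2.25) + (-0.25)·(-0.25)) / 3 = 32.75/3 = 10.9167

S is symmetric (S[j,i] = S[i,j]). Assembling:

S = [[6.9167, 8.5833],
 [8.5833, 10.9167]]


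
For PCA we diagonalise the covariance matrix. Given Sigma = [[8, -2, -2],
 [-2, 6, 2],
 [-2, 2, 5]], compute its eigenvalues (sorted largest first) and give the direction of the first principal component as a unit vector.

Step 1 — characteristic polynomial p(λ) = det(λI - Sigma) = λ³ - tr·λ² + c_1·λ - det, where tr = trace, c_1 = sum of the principal 2×2 minors, det = det(Sigma):
  tr = 8 + 6 + 5 = 19,
  c_1 = (8·6 - (-2)²) + (8·5 - (-2)²) + (6·5 - (2)²) = 44 + 36 + 26 = 106,
  det = 8·(6·5 - (2)²) - (-2)·((-2)·5 - (2)·(-2)) + (-2)·((-2)·(2) - 6·(-2)) = 8·(26) - (-2)·(-6) + (-2)·(8) = 180.
  So p(λ) = λ³ - 19λ² + 106λ - 180.
Step 2 — look for an integer root (rational root theorem: any rational root is an integer divisor of 180). Testing λ = 5:
  p(5) = 125 - 475 + 530 - 180 = 0  ✓
  Dividing out (λ - 5): p(λ) = (λ - 5)(λ² - 14λ + 36).
Step 3 — remaining eigenvalues from the quadratic λ² - 14λ + 36 = 0:
  Δ = 14² - 4·36 = 196 - 144 = 52,  λ = (14 ± √52)/2 = (14 ± 7.2111)/2 ≈ 10.6056 or 3.3944.
  Sorted: λ_1 = 10.6056,  λ_2 = 5,  λ_3 = 3.3944  (check: sum = 19 = tr ✓).

Step 4 — unit eigenvector for λ_1 ≈ 10.6056: v spans the null space of (Sigma - λ_1 I), whose rows are
  r_1 = (-2.6056, -2, -2),  r_2 = (-2, -4.6056, 2),  r_3 = (-2, 2, -5.6056).
  v is orthogonal to every row, so take v ∝ r_1 × r_2 = ((-2)·(2) - (-2)·(-4.6056), (-2)·(-2) - (-2.6056)·(2), (-2.6056)·(-4.6056) - (-2)·(-2)) ≈ (-13.2111, 9.2111, 8).
  Rescale (multiply by -1 so the first nonzero entry is positive): u = (13.2111, -9.2111, -8).
  ||u|| = √((13.2111)² + (-9.2111)² + (-8)²) = √(323.3776) ≈ 17.9827,  v_1 = u/||u|| ≈ (0.7347, -0.5122, -0.4449) (||v_1|| = 1).

λ_1 = 10.6056,  λ_2 = 5,  λ_3 = 3.3944;  v_1 ≈ (0.7347, -0.5122, -0.4449)


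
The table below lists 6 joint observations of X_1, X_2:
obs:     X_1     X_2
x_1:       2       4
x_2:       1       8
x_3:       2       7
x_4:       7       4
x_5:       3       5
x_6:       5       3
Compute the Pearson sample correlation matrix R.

Step 1 — column means:
  mean(X_1) = (2 + 1 + 2 + 7 + 3 + 5) / 6 = 20/6 = 3.3333
  mean(X_2) = (4 + 8 + 7 + 4 + 5 + 3) / 6 = 31/6 = 5.1667

Step 2 — sample variances and covariances s[i,j] = (1/(n-1)) · Σ_k (x_{k,i} - mean_i) · (x_{k,j} - mean_j), with n-1 = 5:
  s[X_1,X_1] = ((-1.3333)·(-1.3333) + (-2.3333)·(-2.3333) + (-1.3333)·(-1.3333) + (3.6667)·(3.6667) + (-0.3333)·(-0.3333) + (1.6667)·(1.6667)) / 5 = 25.3333/5 = 5.0667
  s[X_1,X_2] = ((-1.3333)·(-1.1667) + (-2.3333)·(2.8333) + (-1.3333)·(1.8333) + (3.6667)·(-1.1667) + (-0.3333)·(-0.1667) + (1.6667)·(-2.1667)) / 5 = -15.3333/5 = -3.0667
  s[X_2,X_2] = ((-1.1667)·(-1.1667) + (2.8333)·(2.8333) + (1.8333)·(1.8333) + (-1.1667)·(-1.1667) + (-0.1667)·(-0.1667) + (-2.1667)·(-2.1667)) / 5 = 18.8333/5 = 3.7667
  Sample standard deviations s_i = √(s[i,i]):
  s(X_1) = √(5.0667) = 2.2509
  s(X_2) = √(3.7667) = 1.9408

Step 3 — r_{ij} = s_{ij} / (s_i · s_j):
  r[X_1,X_1] = 1 (diagonal).
  r[X_1,X_2] = -3.0667 / (2.2509 · 1.9408) = -3.0667 / 4.3686 = -0.702
  r[X_2,X_2] = 1 (diagonal).

R is symmetric with unit diagonal. Assembling:

R = [[1, -0.702],
 [-0.702, 1]]


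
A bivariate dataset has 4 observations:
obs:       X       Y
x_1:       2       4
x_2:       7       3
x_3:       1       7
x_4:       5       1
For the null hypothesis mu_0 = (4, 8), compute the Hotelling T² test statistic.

Step 1 — sample mean vector:
  mean(X) = (2 + 7 + 1 + 5) / 4 = 15/4 = 3.75
  mean(Y) = (4 + 3 + 7 + 1) / 4 = 15/4 = 3.75
  x̄ = (3.75, 3.75),  deviation x̄ - mu_0 = (3.75, 3.75) - (4, 8) = (-0.25, -4.25).

Step 2 — sample covariance matrix, S[i,j] = (1/(n-1)) · Σ_k (x_{k,i} - mean_i) · (x_{k,j} - mean_j), divisor n-1 = 3:
  S[X,X] = ((-1.75)·(-1.75) + (3.25)·(3.25) + (-2.75)·(-2.75) + (1.25)·(1.25)) / 3 = 22.75/3 = 7.5833
  S[X,Y] = ((-1.75)·(0.25) + (3.25)·(-0.75) + (-2.75)·(3.25) + (1.25)·(-2.75)) / 3 = -15.25/3 = -5.0833
  S[Y,Y] = ((0.25)·(0.25) + (-0.75)·(-0.75) + (3.25)·(3.25) + (-2.75)·(-2.75)) / 3 = 18.75/3 = 6.25
  S = [[7.5833, -5.0833],
 [-5.0833, 6.25]].

Step 3 — invert S. det(S) = 7.5833·6.25 - (-5.0833)² = 21.5556.
  S^{-1} = (1/det) · [[d, -b], [-b, a]] = [[0.2899, 0.2358],
 [0.2358, 0.3518]].

Step 4 — quadratic form (x̄ - mu_0)^T · S^{-1} · (x̄ - mu_0):
  S^{-1} · (x̄ - mu_0) = (-1.0747, -1.5541),
  (x̄ - mu_0)^T · [...] = (-0.25)·(-1.0747) + (-4.25)·(-1.5541) = 6.8737.

Step 5 — scale by n: T² = 4 · 6.8737 = 27.4948.

T² ≈ 27.4948


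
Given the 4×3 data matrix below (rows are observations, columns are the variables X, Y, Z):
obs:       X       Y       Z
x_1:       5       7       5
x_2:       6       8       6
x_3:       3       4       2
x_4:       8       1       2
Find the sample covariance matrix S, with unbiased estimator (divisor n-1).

Step 1 — column means:
  mean(X) = (5 + 6 + 3 + 8) / 4 = 22/4 = 5.5
  mean(Y) = (7 + 8 + 4 + 1) / 4 = 20/4 = 5
  mean(Z) = (5 + 6 + 2 + 2) / 4 = 15/4 = 3.75

Step 2 — sample covariance S[i,j] = (1/(n-1)) · Σ_k (x_{k,i} - mean_i) · (x_{k,j} - mean_j), with n-1 = 3.
  S[X,X] = ((-0.5)·(-0.5) + (0.5)·(0.5) + (-2.5)·(-2.5) + (2.5)·(2.5)) / 3 = 13/3 = 4.3333
  S[X,Y] = ((-0.5)·(2) + (0.5)·(3) + (-2.5)·(-1) + (2.5)·(-4)) / 3 = -7/3 = -2.3333
  S[X,Z] = ((-0.5)·(1.25) + (0.5)·(2.25) + (-2.5)·(-1.75) + (2.5)·(-1.75)) / 3 = 0.5/3 = 0.1667
  S[Y,Y] = ((2)·(2) + (3)·(3) + (-1)·(-1) + (-4)·(-4)) / 3 = 30/3 = 10
  S[Y,Z] = ((2)·(1.25) + (3)·(2.25) + (-1)·(-1.75) + (-4)·(-1.75)) / 3 = 18/3 = 6
  S[Z,Z] = ((1.25)·(1.25) + (2.25)·(2.25) + (-1.75)·(-1.75) + (-1.75)·(-1.75)) / 3 = 12.75/3 = 4.25

S is symmetric (S[j,i] = S[i,j]). Assembling:

S = [[4.3333, -2.3333, 0.1667],
 [-2.3333, 10, 6],
 [0.1667, 6, 4.25]]


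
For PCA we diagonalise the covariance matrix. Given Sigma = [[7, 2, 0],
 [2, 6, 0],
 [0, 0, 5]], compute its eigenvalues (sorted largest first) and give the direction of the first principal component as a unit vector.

Step 1 — characteristic polynomial p(λ) = det(λI - Sigma) = λ³ - tr·λ² + c_1·λ - det, where tr = trace, c_1 = sum of the principal 2×2 minors, det = det(Sigma):
  tr = 7 + 6 + 5 = 18,
  c_1 = (7·6 - (2)²) + (7·5 - (0)²) + (6·5 - (0)²) = 38 + 35 + 30 = 103,
  det = 7·(6·5 - (0)²) - (2)·((2)·5 - (0)·(0)) + (0)·((2)·(0) - 6·(0)) = 7·(30) - (2)·(10) + (0)·(0) = 190.
  So p(λ) = λ³ - 18λ² + 103λ - 190.
Step 2 — look for an integer root (rational root theorem: any rational root is an integer divisor of 190). Testing λ = 5:
  p(5) = 125 - 450 + 515 - 190 = 0  ✓
  Dividing out (λ - 5): p(λ) = (λ - 5)(λ² - 13λ + 38).
Step 3 — remaining eigenvalues from the quadratic λ² - 13λ + 38 = 0:
  Δ = 13² - 4·38 = 169 - 152 = 17,  λ = (13 ± √17)/2 = (13 ± 4.1231)/2 ≈ 8.5616 or 4.4384.
  Sorted: λ_1 = 8.5616,  λ_2 = 5,  λ_3 = 4.4384  (check: sum = 18 = tr ✓).

Step 4 — unit eigenvector for λ_1 ≈ 8.5616: v spans the null space of (Sigma - λ_1 I), whose rows are
  r_1 = (-1.5616, 2, 0),  r_2 = (2, -2.5616, 0),  r_3 = (0, 0, -3.5616).
  v is orthogonal to every row, so take v ∝ r_1 × r_3 = ((2)·(-3.5616) - (0)·(0), (0)·(0) - (-1.5616)·(-3.5616), (-1.5616)·(0) - (2)·(0)) ≈ (-7.1231, -5.5616, 0).
  Rescale (multiply by -1 so the first nonzero entry is positive): u = (7.1231, 5.5616, 0).
  ||u|| = √((7.1231)² + (5.5616)² + (0)²) = √(81.6695) ≈ 9.0371,  v_1 = u/||u|| ≈ (0.7882, 0.6154, 0) (||v_1|| = 1).

λ_1 = 8.5616,  λ_2 = 5,  λ_3 = 4.4384;  v_1 ≈ (0.7882, 0.6154, 0)


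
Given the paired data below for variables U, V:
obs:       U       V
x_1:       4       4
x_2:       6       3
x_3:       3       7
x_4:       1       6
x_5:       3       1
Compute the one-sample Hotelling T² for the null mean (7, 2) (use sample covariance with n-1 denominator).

Step 1 — sample mean vector:
  mean(U) = (4 + 6 + 3 + 1 + 3) / 5 = 17/5 = 3.4
  mean(V) = (4 + 3 + 7 + 6 + 1) / 5 = 21/5 = 4.2
  x̄ = (3.4, 4.2),  deviation x̄ - mu_0 = (3.4, 4.2) - (7, 2) = (-3.6, 2.2).

Step 2 — sample covariance matrix, S[i,j] = (1/(n-1)) · Σ_k (x_{k,i} - mean_i) · (x_{k,j} - mean_j), divisor n-1 = 4:
  S[U,U] = ((0.6)·(0.6) + (2.6)·(2.6) + (-0.4)·(-0.4) + (-2.4)·(-2.4) + (-0.4)·(-0.4)) / 4 = 13.2/4 = 3.3
  S[U,V] = ((0.6)·(-0.2) + (2.6)·(-1.2) + (-0.4)·(2.8) + (-2.4)·(1.8) + (-0.4)·(-3.2)) / 4 = -7.4/4 = -1.85
  S[V,V] = ((-0.2)·(-0.2) + (-1.2)·(-1.2) + (2.8)·(2.8) + (1.8)·(1.8) + (-3.2)·(-3.2)) / 4 = 22.8/4 = 5.7
  S = [[3.3, -1.85],
 [-1.85, 5.7]].

Step 3 — invert S. det(S) = 3.3·5.7 - (-1.85)² = 15.3875.
  S^{-1} = (1/det) · [[d, -b], [-b, a]] = [[0.3704, 0.1202],
 [0.1202, 0.2145]].

Step 4 — quadratic form (x̄ - mu_0)^T · S^{-1} · (x̄ - mu_0):
  S^{-1} · (x̄ - mu_0) = (-1.069, 0.039),
  (x̄ - mu_0)^T · [...] = (-3.6)·(-1.069) + (2.2)·(0.039) = 3.9344.

Step 5 — scale by n: T² = 5 · 3.9344 = 19.6718.

T² ≈ 19.6718


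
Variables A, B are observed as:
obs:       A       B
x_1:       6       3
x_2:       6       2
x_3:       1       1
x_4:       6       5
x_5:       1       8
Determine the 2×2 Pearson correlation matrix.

Step 1 — column means:
  mean(A) = (6 + 6 + 1 + 6 + 1) / 5 = 20/5 = 4
  mean(B) = (3 + 2 + 1 + 5 + 8) / 5 = 19/5 = 3.8

Step 2 — sample variances and covariances s[i,j] = (1/(n-1)) · Σ_k (x_{k,i} - mean_i) · (x_{k,j} - mean_j), with n-1 = 4:
  s[A,A] = ((2)·(2) + (2)·(2) + (-3)·(-3) + (2)·(2) + (-3)·(-3)) / 4 = 30/4 = 7.5
  s[A,B] = ((2)·(-0.8) + (2)·(-1.8) + (-3)·(-2.8) + (2)·(1.2) + (-3)·(4.2)) / 4 = -7/4 = -1.75
  s[B,B] = ((-0.8)·(-0.8) + (-1.8)·(-1.8) + (-2.8)·(-2.8) + (1.2)·(1.2) + (4.2)·(4.2)) / 4 = 30.8/4 = 7.7
  Sample standard deviations s_i = √(s[i,i]):
  s(A) = √(7.5) = 2.7386
  s(B) = √(7.7) = 2.7749

Step 3 — r_{ij} = s_{ij} / (s_i · s_j):
  r[A,A] = 1 (diagonal).
  r[A,B] = -1.75 / (2.7386 · 2.7749) = -1.75 / 7.5993 = -0.2303
  r[B,B] = 1 (diagonal).

R is symmetric with unit diagonal. Assembling:

R = [[1, -0.2303],
 [-0.2303, 1]]


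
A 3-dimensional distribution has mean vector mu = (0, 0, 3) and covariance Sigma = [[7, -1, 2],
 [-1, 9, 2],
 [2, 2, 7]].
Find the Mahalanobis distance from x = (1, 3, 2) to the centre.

Step 1 — centre the observation: (x - mu) = (1, 3, -1).

Step 2 — invert Sigma (cofactor / det for 3×3, or solve directly):
  Sigma^{-1} = [[0.163, 0.0304, -0.0552],
 [0.0304, 0.1243, -0.0442],
 [-0.0552, -0.0442, 0.1713]].

Step 3 — form the quadratic (x - mu)^T · Sigma^{-1} · (x - mu):
  Sigma^{-1} · (x - mu) = (0.3094, 0.4475, -0.3591).
  (x - mu)^T · [Sigma^{-1} · (x - mu)] = (1)·(0.3094) + (3)·(0.4475) + (-1)·(-0.3591) = 2.011.

Step 4 — take square root: d = √(2.011) ≈ 1.4181.

d(x, mu) = √(2.011) ≈ 1.4181


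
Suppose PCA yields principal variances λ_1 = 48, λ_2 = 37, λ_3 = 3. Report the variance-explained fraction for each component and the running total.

Step 1 — total variance = trace(Sigma) = Σ λ_i = 48 + 37 + 3 = 88.

Step 2 — fraction explained by component i = λ_i / Σ λ:
  PC1: 48/88 = 0.5455
  PC2: 37/88 = 0.4205
  PC3: 3/88 = 0.0341

Step 3 — cumulative fraction after k components = (λ_1 + ... + λ_k) / Σ λ:
  k = 1: 48/88 = 0.5455
  k = 2: (48 + 37)/88 = 85/88 = 0.9659
  k = 3: (48 + 37 + 3)/88 = 88/88 = 1

Summary (fraction, with percent):

explained: PC1 0.5455 (54.55%), PC2 0.4205 (42.05%), PC3 0.0341 (3.41%);  cumulative: 0.5455, 0.9659, 1


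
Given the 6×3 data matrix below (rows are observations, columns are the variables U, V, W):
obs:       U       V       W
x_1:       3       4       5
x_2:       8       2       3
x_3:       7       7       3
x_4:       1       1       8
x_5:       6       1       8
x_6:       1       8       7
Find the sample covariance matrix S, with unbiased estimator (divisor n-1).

Step 1 — column means:
  mean(U) = (3 + 8 + 7 + 1 + 6 + 1) / 6 = 26/6 = 4.3333
  mean(V) = (4 + 2 + 7 + 1 + 1 + 8) / 6 = 23/6 = 3.8333
  mean(W) = (5 + 3 + 3 + 8 + 8 + 7) / 6 = 34/6 = 5.6667

Step 2 — sample covariance S[i,j] = (1/(n-1)) · Σ_k (x_{k,i} - mean_i) · (x_{k,j} - mean_j), with n-1 = 5.
  S[U,U] = ((-1.3333)·(-1.3333) + (3.6667)·(3.6667) + (2.6667)·(2.6667) + (-3.3333)·(-3.3333) + (1.6667)·(1.6667) + (-3.3333)·(-3.3333)) / 5 = 47.3333/5 = 9.4667
  S[U,V] = ((-1.3333)·(0.1667) + (3.6667)·(-1.8333) + (2.6667)·(3.1667) + (-3.3333)·(-2.8333) + (1.6667)·(-2.8333) + (-3.3333)·(4.1667)) / 5 = -7.6667/5 = -1.5333
  S[U,W] = ((-1.3333)·(-0.6667) + (3.6667)·(-2.6667) + (2.6667)·(-2.6667) + (-3.3333)·(2.3333) + (1.6667)·(2.3333) + (-3.3333)·(1.3333)) / 5 = -24.3333/5 = -4.8667
  S[V,V] = ((0.1667)·(0.1667) + (-1.8333)·(-1.8333) + (3.1667)·(3.1667) + (-2.8333)·(-2.8333) + (-2.8333)·(-2.8333) + (4.1667)·(4.1667)) / 5 = 46.8333/5 = 9.3667
  S[V,W] = ((0.1667)·(-0.6667) + (-1.8333)·(-2.6667) + (3.1667)·(-2.6667) + (-2.8333)·(2.3333) + (-2.8333)·(2.3333) + (4.1667)·(1.3333)) / 5 = -11.3333/5 = -2.2667
  S[W,W] = ((-0.6667)·(-0.6667) + (-2.6667)·(-2.6667) + (-2.6667)·(-2.6667) + (2.3333)·(2.3333) + (2.3333)·(2.3333) + (1.3333)·(1.3333)) / 5 = 27.3333/5 = 5.4667

S is symmetric (S[j,i] = S[i,j]). Assembling:

S = [[9.4667, -1.5333, -4.8667],
 [-1.5333, 9.3667, -2.2667],
 [-4.8667, -2.2667, 5.4667]]


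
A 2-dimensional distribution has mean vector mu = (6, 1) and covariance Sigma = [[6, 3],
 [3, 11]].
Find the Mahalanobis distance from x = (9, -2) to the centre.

Step 1 — centre the observation: (x - mu) = (3, -3).

Step 2 — invert Sigma. det(Sigma) = 6·11 - (3)² = 57.
  Sigma^{-1} = (1/det) · [[d, -b], [-b, a]] = [[0.193, -0.0526],
 [-0.0526, 0.1053]].

Step 3 — form the quadratic (x - mu)^T · Sigma^{-1} · (x - mu):
  Sigma^{-1} · (x - mu) = (0.7368, -0.4737).
  (x - mu)^T · [Sigma^{-1} · (x - mu)] = (3)·(0.7368) + (-3)·(-0.4737) = 3.6316.

Step 4 — take square root: d = √(3.6316) ≈ 1.9057.

d(x, mu) = √(3.6316) ≈ 1.9057


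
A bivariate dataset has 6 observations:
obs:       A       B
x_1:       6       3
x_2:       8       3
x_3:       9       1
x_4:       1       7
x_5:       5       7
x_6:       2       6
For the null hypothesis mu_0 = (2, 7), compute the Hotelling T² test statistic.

Step 1 — sample mean vector:
  mean(A) = (6 + 8 + 9 + 1 + 5 + 2) / 6 = 31/6 = 5.1667
  mean(B) = (3 + 3 + 1 + 7 + 7 + 6) / 6 = 27/6 = 4.5
  x̄ = (5.1667, 4.5),  deviation x̄ - mu_0 = (5.1667, 4.5) - (2, 7) = (3.1667, -2.5).

Step 2 — sample covariance matrix, S[i,j] = (1/(n-1)) · Σ_k (x_{k,i} - mean_i) · (x_{k,j} - mean_j), divisor n-1 = 5:
  S[A,A] = ((0.8333)·(0.8333) + (2.8333)·(2.8333) + (3.8333)·(3.8333) + (-4.1667)·(-4.1667) + (-0.1667)·(-0.1667) + (-3.1667)·(-3.1667)) / 5 = 50.8333/5 = 10.1667
  S[A,B] = ((0.8333)·(-1.5) + (2.8333)·(-1.5) + (3.8333)·(-3.5) + (-4.1667)·(2.5) + (-0.1667)·(2.5) + (-3.1667)·(1.5)) / 5 = -34.5/5 = -6.9
  S[B,B] = ((-1.5)·(-1.5) + (-1.5)·(-1.5) + (-3.5)·(-3.5) + (2.5)·(2.5) + (2.5)·(2.5) + (1.5)·(1.5)) / 5 = 31.5/5 = 6.3
  S = [[10.1667, -6.9],
 [-6.9, 6.3]].

Step 3 — invert S. det(S) = 10.1667·6.3 - (-6.9)² = 16.44.
  S^{-1} = (1/det) · [[d, -b], [-b, a]] = [[0.3832, 0.4197],
 [0.4197, 0.6184]].

Step 4 — quadratic form (x̄ - mu_0)^T · S^{-1} · (x̄ - mu_0):
  S^{-1} · (x̄ - mu_0) = (0.1642, -0.217),
  (x̄ - mu_0)^T · [...] = (3.1667)·(0.1642) + (-2.5)·(-0.217) = 1.0624.

Step 5 — scale by n: T² = 6 · 1.0624 = 6.3747.

T² ≈ 6.3747


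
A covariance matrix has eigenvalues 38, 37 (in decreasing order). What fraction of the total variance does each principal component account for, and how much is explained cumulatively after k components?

Step 1 — total variance = trace(Sigma) = Σ λ_i = 38 + 37 = 75.

Step 2 — fraction explained by component i = λ_i / Σ λ:
  PC1: 38/75 = 0.5067
  PC2: 37/75 = 0.4933

Step 3 — cumulative fraction after k components = (λ_1 + ... + λ_k) / Σ λ:
  k = 1: 38/75 = 0.5067
  k = 2: (38 + 37)/75 = 75/75 = 1

Summary (fraction, with percent):

explained: PC1 0.5067 (50.67%), PC2 0.4933 (49.33%);  cumulative: 0.5067, 1


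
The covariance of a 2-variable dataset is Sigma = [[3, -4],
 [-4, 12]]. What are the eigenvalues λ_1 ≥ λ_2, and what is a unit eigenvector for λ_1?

Step 1 — characteristic polynomial of 2×2 Sigma:
  det(Sigma - λI) = λ² - trace · λ + det = 0.
  trace = 3 + 12 = 15, det = 3·12 - (-4)² = 20.
Step 2 — discriminant:
  Δ = trace² - 4·det = 225 - 80 = 145.
Step 3 — eigenvalues:
  λ = (trace ± √Δ)/2 = (15 ± 12.0416)/2,
  λ_1 = 13.5208,  λ_2 = 1.4792.

Step 4 — unit eigenvector for λ_1: solve (Sigma - λ_1 I)v = 0. First row:
  (3 - 13.5208)·v_x + (-4)·v_y = 0, i.e. (-10.5208)·v_x + (-4)·v_y = 0,
  so v ∝ (b, λ_1 - a) = (-4, 10.5208); multiply by -1 so the first entry is positive: u = (4, -10.5208).
  ||u|| = √((4)² + (-10.5208)²) = √(126.6872) ≈ 11.2555,
  v_1 = u/||u|| ≈ (0.3554, -0.9347) (||v_1|| = 1).

λ_1 = 13.5208,  λ_2 = 1.4792;  v_1 ≈ (0.3554, -0.9347)


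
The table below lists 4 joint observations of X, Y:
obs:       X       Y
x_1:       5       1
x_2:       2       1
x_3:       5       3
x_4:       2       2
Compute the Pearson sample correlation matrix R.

Step 1 — column means:
  mean(X) = (5 + 2 + 5 + 2) / 4 = 14/4 = 3.5
  mean(Y) = (1 + 1 + 3 + 2) / 4 = 7/4 = 1.75

Step 2 — sample variances and covariances s[i,j] = (1/(n-1)) · Σ_k (x_{k,i} - mean_i) · (x_{k,j} - mean_j), with n-1 = 3:
  s[X,X] = ((1.5)·(1.5) + (-1.5)·(-1.5) + (1.5)·(1.5) + (-1.5)·(-1.5)) / 3 = 9/3 = 3
  s[X,Y] = ((1.5)·(-0.75) + (-1.5)·(-0.75) + (1.5)·(1.25) + (-1.5)·(0.25)) / 3 = 1.5/3 = 0.5
  s[Y,Y] = ((-0.75)·(-0.75) + (-0.75)·(-0.75) + (1.25)·(1.25) + (0.25)·(0.25)) / 3 = 2.75/3 = 0.9167
  Sample standard deviations s_i = √(s[i,i]):
  s(X) = √(3) = 1.7321
  s(Y) = √(0.9167) = 0.9574

Step 3 — r_{ij} = s_{ij} / (s_i · s_j):
  r[X,X] = 1 (diagonal).
  r[X,Y] = 0.5 / (1.7321 · 0.9574) = 0.5 / 1.6583 = 0.3015
  r[Y,Y] = 1 (diagonal).

R is symmetric with unit diagonal. Assembling:

R = [[1, 0.3015],
 [0.3015, 1]]


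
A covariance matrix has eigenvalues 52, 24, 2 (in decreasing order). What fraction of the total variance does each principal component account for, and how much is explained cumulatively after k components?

Step 1 — total variance = trace(Sigma) = Σ λ_i = 52 + 24 + 2 = 78.

Step 2 — fraction explained by component i = λ_i / Σ λ:
  PC1: 52/78 = 0.6667
  PC2: 24/78 = 0.3077
  PC3: 2/78 = 0.0256

Step 3 — cumulative fraction after k components = (λ_1 + ... + λ_k) / Σ λ:
  k = 1: 52/78 = 0.6667
  k = 2: (52 + 24)/78 = 76/78 = 0.9744
  k = 3: (52 + 24 + 2)/78 = 78/78 = 1

Summary (fraction, with percent):

explained: PC1 0.6667 (66.67%), PC2 0.3077 (30.77%), PC3 0.0256 (2.56%);  cumulative: 0.6667, 0.9744, 1
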